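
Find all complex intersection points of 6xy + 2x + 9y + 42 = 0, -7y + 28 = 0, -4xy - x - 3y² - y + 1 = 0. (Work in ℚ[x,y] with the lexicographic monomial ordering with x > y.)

{(-3, 4)}

Compute a lex Gröbner basis by Buchberger's algorithm.
f_1 = 6xy + 2x + 9y + 42, LT = xy.
f_2 = -7y + 28, LT = y.
f_3 = -4xy - x - 3y² - y + 1, LT = xy.

S(f_1,f_2): lcm = xy. S = 13/3x + 3/2y + 7.
  leading term x: no divisor's leading term divides it; move 13/3x to the remainder.
  leading term y: subtract (-3/14)·f_2 from 3/2y + 7 → 13
  leading term 1: no divisor's leading term divides it; move 13 to the remainder.
  remainder 13/3x + 13 ≠ 0; add h_4 = 13/3x + 13 to the basis.

The other S-polynomials (S(f_1,f_3), S(f_2,f_3), S(f_1,h_4), S(f_2,h_4), S(f_3,h_4)) all reduce to 0 modulo the current basis, so we have a Gröbner basis.
Inter-reduce: drop elements whose leading term is divisible by another's, tail-reduce, and make monic.
Reduced Gröbner basis: {x + 3, y - 4}.

A lex Gröbner basis eliminates variables successively. Here y - 4 depends only on y, with roots {4}; lifting each root through the earlier basis elements recovers the full solutions.
  y = 4: the earlier basis element becomes x + 3 = 0, giving x = -3 — point (-3, 4).
Each listed point satisfies every original equation (direct substitution).
Zero-dimensionality of the ideal guarantees finitely many solutions over ℂ.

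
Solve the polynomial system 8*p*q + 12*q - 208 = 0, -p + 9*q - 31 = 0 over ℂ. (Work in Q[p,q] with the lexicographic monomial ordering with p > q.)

{(-75/2, -13/18), (5, 4)}

Compute a lex Gröbner basis by Buchberger's algorithm.
f_1 = 8*p*q + 12*q - 208, LT = p*q.
f_2 = -p + 9*q - 31, LT = p.

S(f_1,f_2): lcm = p*q. S = 9*q**2 - 59/2*q - 26.
  leading term q**2: no divisor's leading term divides it; move 9*q**2 to the remainder.
  leading term q: no divisor's leading term divides it; move -59/2*q to the remainder.
  leading term 1: no divisor's leading term divides it; move -26 to the remainder.
  remainder 9*q**2 - 59/2*q - 26 ≠ 0; add h_3 = 9*q**2 - 59/2*q - 26 to the basis.

S(f_1,h_3): lcm = p*q**2. S = 59/18*p*q + 26/9*p + 3/2*q**2 - 26*q.
  leading term p*q: subtract (59/144)·f_1 from 59/18*p*q + 26/9*p + 3/2*q**2 - 26*q → 26/9*p + 3/2*q**2 - 371/12*q + 767/9
  leading term p: subtract (-26/9)·f_2 from 26/9*p + 3/2*q**2 - 371/12*q + 767/9 → 3/2*q**2 - 59/12*q - 13/3
  leading term q**2: subtract (1/6)·h_3 from 3/2*q**2 - 59/12*q - 13/3 → 0
  remainder 0.

S(f_2,h_3): leading monomials are coprime, so the S-polynomial reduces to 0 (Buchberger's first criterion).
Every S-polynomial of the final basis reduces to 0, so we have a Gröbner basis.
Inter-reduce: drop elements whose leading term is divisible by another's, tail-reduce, and make monic.
Reduced Gröbner basis: {p - 9*q + 31, q**2 - 59/18*q - 26/9}.

Elimination: the polynomial q**2 - 59/18*q - 26/9 lies in the elimination ideal for q, so q ∈ {-13/18, 4}. For each such q, the remaining basis elements (now univariate) give the rest of the solution.
  q = -13/18: the earlier basis element becomes p + 75/2 = 0, giving p = -75/2 — point (-75/2, -13/18).
  q = 4: the earlier basis element becomes p - 5 = 0, giving p = 5 — point (5, 4).
Substituting each solution back into the original system confirms all equations vanish.
A lex Gröbner basis triangularizes the system, enabling back-substitution.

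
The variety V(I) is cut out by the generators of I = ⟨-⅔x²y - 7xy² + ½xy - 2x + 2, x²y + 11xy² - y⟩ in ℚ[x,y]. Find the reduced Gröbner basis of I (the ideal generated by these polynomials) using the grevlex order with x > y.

G = {xy² + 3/2xy - 6x - 2y + 6, y³ - 3/7xy - 45/14y² + 4/7x + 10/21y - 4/7, x² + 34/3xy + 7/2y² - x - 45/4y}

f_1 = -⅔x²y - 7xy² + ½xy - 2x + 2, LT = x²y.
f_2 = x²y + 11xy² - y, LT = x²y.

S(f_1,f_2): lcm = x²y. S = -½xy² - ¾xy + 3x + y - 3.
  reduce S modulo (f_1, f_2):
  remainder -½xy² - ¾xy + 3x + y - 3 ≠ 0; add g_3 = -½xy² - ¾xy + 3x + y - 3 to the basis.

S(f_1,g_3): lcm = x²y². S = 21/2xy³ - 3/2x²y - ¾xy² + 6x² + 5xy - 6x - 3y.
  reduce S modulo (f_1, f_2, g_3):
  remainder 6x² + 68xy + 21y² - 6x - 135/2y ≠ 0; add g_4 = 6x² + 68xy + 21y² - 6x - 135/2y to the basis.

S(f_1,g_4): lcm = x²y. S = -⅚xy² - 7/2y³ + ¼xy + 45/4y² + 3x - 3.
  reduce S modulo (f_1, f_2, g_3, g_4):
  remainder -7/2y³ + 3/2xy + 45/4y² - 2x - 5/3y + 2 ≠ 0; add g_5 = -7/2y³ + 3/2xy + 45/4y² - 2x - 5/3y + 2 to the basis.

The other S-polynomials (S(f_2,g_3), S(f_2,g_4), S(g_3,g_4), S(f_1,g_5), S(f_2,g_5), S(g_3,g_5), S(g_4,g_5)) all reduce to 0 modulo the current basis, so we have a Gröbner basis.
Inter-reduce: drop elements whose leading term is divisible by another's, tail-reduce, and make monic.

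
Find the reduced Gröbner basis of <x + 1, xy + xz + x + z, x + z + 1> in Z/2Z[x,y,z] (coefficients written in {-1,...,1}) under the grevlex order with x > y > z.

G = {x + 1, y + 1, z}

f_1 = x + 1, LT = x.
f_2 = xy + xz + x + z, LT = xy.
f_3 = x + z + 1, LT = x.

S(f_1,f_2): lcm = xy. S = xz + x + y + z.
  leading term xz: subtract (z)·f_1 from xz + x + y + z → x + y
  leading term x: subtract (1)·f_1 from x + y → y + 1
  leading term y: no divisor's leading term divides it; move y to the remainder.
  leading term 1: no divisor's leading term divides it; move 1 to the remainder.
  remainder y + 1 ≠ 0; add g_4 = y + 1 to the basis.

S(f_1,f_3): lcm = x. S = z.
  leading term z: no divisor's leading term divides it; move z to the remainder.
  remainder z ≠ 0; add g_5 = z to the basis.

S(f_2,f_3): lcm = xy. S = xz + yz + x + y + z.
  leading term xz: subtract (z)·f_1 from xz + yz + x + y + z → yz + x + y
  leading term yz: subtract (z)·g_4 from yz + x + y → x + y + z
  leading term x: subtract (1)·f_1 from x + y + z → y + z + 1
  leading term y: subtract (1)·g_4 from y + z + 1 → z
  leading term z: subtract (1)·g_5 from z → 0
  remainder 0.

S(f_1,g_4): leading monomials are coprime, so the S-polynomial reduces to 0 (Buchberger's first criterion).
S(f_2,g_4): lcm = xy. S = xz + z.
  leading term xz: subtract (z)·f_1 from xz + z → 0
  remainder 0.

S(f_3,g_4): leading monomials are coprime, so the S-polynomial reduces to 0 (Buchberger's first criterion).
S(f_1,g_5): leading monomials are coprime, so the S-polynomial reduces to 0 (Buchberger's first criterion).
S(f_2,g_5): leading monomials are coprime, so the S-polynomial reduces to 0 (Buchberger's first criterion).
S(f_3,g_5): leading monomials are coprime, so the S-polynomial reduces to 0 (Buchberger's first criterion).
S(g_4,g_5): leading monomials are coprime, so the S-polynomial reduces to 0 (Buchberger's first criterion).
Every S-polynomial of the final basis reduces to 0, so we have a Gröbner basis.
Inter-reduce: drop elements whose leading term is divisible by another's, tail-reduce, and make monic.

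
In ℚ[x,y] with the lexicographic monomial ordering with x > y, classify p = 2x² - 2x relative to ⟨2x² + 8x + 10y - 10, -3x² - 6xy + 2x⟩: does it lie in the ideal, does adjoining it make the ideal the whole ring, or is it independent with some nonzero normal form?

2x² - 2x is independent of I; its normal form modulo I is 15y² - 45/4y - 15/4.

First compute the reduced Gröbner basis of I by Buchberger's algorithm.
f_1 = 2x² + 8x + 10y - 10, LT = x².
f_2 = -3x² - 6xy + 2x, LT = x².

S(f_1,f_2): lcm = x². S = -2xy + 14/3x + 5y - 5.
  reduce S modulo (f_1, f_2):
  remainder -2xy + 14/3x + 5y - 5 ≠ 0; add h_3 = -2xy + 14/3x + 5y - 5 to the basis.

S(f_1,h_3): lcm = x²y. S = 7/3x² + 13/2xy - 5/2x + 5y² - 5y.
  reduce S modulo (f_1, f_2, h_3):
  remainder 10/3x + 5y² - 5/12y - 55/12 ≠ 0; add h_4 = 10/3x + 5y² - 5/12y - 55/12 to the basis.

S(h_3,h_4): lcm = xy. S = -7/3x - 3/2y³ + ⅛y² - 9/8y + 5/2.
  reduce S modulo (f_1, f_2, h_3, h_4):
  remainder -3/2y³ + 29/8y² - 17/12y - 17/24 ≠ 0; add h_5 = -3/2y³ + 29/8y² - 17/12y - 17/24 to the basis.

The other S-polynomials (S(f_2,h_3), S(f_1,h_4), S(f_2,h_4), S(f_1,h_5), S(f_2,h_5), S(h_3,h_5), S(h_4,h_5)) all reduce to 0 modulo the current basis, so we have a Gröbner basis.
Inter-reduce: drop elements whose leading term is divisible by another's, tail-reduce, and make monic.
Reduced Gröbner basis: {x + 3/2y² - ⅛y - 11/8, y³ - 29/12y² + 17/18y + 17/36}.
Label its elements g_1 = x + 3/2y² - ⅛y - 11/8, g_2 = y³ - 29/12y² + 17/18y + 17/36.

Reduce p = 2x² - 2x modulo G:
  leading term x²: subtract (2x)·g_1 from 2x² - 2x → -3xy² + ¼xy + ¾x
  leading term xy²: subtract (-3y²)·g_1 from -3xy² + ¼xy + ¾x → ¼xy + ¾x + 9/2y⁴ - ⅜y³ - 33/8y²
  leading term xy: subtract (¼y)·g_1 from ¼xy + ¾x + 9/2y⁴ - ⅜y³ - 33/8y² → ¾x + 9/2y⁴ - ¾y³ - 131/32y² + 11/32y
  leading term x: subtract (¾)·g_1 from ¾x + 9/2y⁴ - ¾y³ - 131/32y² + 11/32y → 9/2y⁴ - ¾y³ - 167/32y² + 7/16y + 33/32
  leading term y⁴: subtract (9/2y)·g_2 from 9/2y⁴ - ¾y³ - 167/32y² + 7/16y + 33/32 → 81/8y³ - 303/32y² - 27/16y + 33/32
  leading term y³: subtract (81/8)·g_2 from 81/8y³ - 303/32y² - 27/16y + 33/32 → 15y² - 45/4y - 15/4
  leading term y²: no divisor's leading term divides it; move 15y² to the remainder.
  leading term y: no divisor's leading term divides it; move -45/4y to the remainder.
  leading term 1: no divisor's leading term divides it; move -15/4 to the remainder.
  normal form = 15y² - 45/4y - 15/4.
The normal form is nonzero, so p ∉ I. Since p minus its normal form lies in I, I + (p) = I + (r) where r = 15y² - 45/4y - 15/4; decide whether this ideal is the whole ring.
Run Buchberger on G together with r (pairs among the g_i already reduce to 0 since G is a Gröbner basis):
g_1 = x + 3/2y² - ⅛y - 11/8, LT = x.
g_2 = y³ - 29/12y² + 17/18y + 17/36, LT = y³.
r = 15y² - 45/4y - 15/4, LT = y².

S(g_2,r): lcm = y³. S = -5/3y² + 43/36y + 17/36.
  reduce S modulo (g_1, g_2, r):
  remainder -1/18y + 1/18 ≠ 0; add m_4 = -1/18y + 1/18 to the basis.

The other S-polynomials (S(g_1,g_2), S(g_1,r), S(g_1,m_4), S(g_2,m_4), S(r,m_4)) all reduce to 0 modulo the current basis, so we have a Gröbner basis.
Inter-reduce: drop elements whose leading term is divisible by another's, tail-reduce, and make monic.
Reduced Gröbner basis: {x, y - 1}.
The reduced Gröbner basis of I + (p) is {x, y - 1} ≠ {1}, a proper ideal, so the enlarged system stays consistent: p is independent of I, with normal form 15y² - 45/4y - 15/4.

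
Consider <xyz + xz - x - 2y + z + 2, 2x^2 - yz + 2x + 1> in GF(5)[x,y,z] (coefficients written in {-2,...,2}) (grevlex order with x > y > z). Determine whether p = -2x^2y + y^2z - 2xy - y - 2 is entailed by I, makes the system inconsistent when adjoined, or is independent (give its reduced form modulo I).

Adjoining -2x^2y + y^2z - 2xy - y - 2 makes the ideal the whole ring: the system is inconsistent.

First compute the reduced Gröbner basis of I by Buchberger's algorithm.
f_1 = xyz + xz - x - 2y + z + 2, LT = xyz.
f_2 = 2x^2 - yz + 2x + 1, LT = x^2.

S(f_1,f_2): lcm = x^2yz. S = -2y^2z^2 + x^2z - xyz - x^2 - 2xy + xz + 2yz + 2x.
  leading term y^2z^2: no divisor's leading term divides it; move -2y^2z^2 to the remainder.
  leading term x^2z: subtract (-2z)·f_2 from x^2z - xyz - x^2 - 2xy + xz + 2yz + 2x → -xyz - 2yz^2 - x^2 - 2xy + 2yz + 2x + 2z
  leading term xyz: subtract (-1)·f_1 from -xyz - 2yz^2 - x^2 - 2xy + 2yz + 2x + 2z → -2yz^2 - x^2 - 2xy + xz + 2yz + x - 2y - 2z + 2
  leading term yz^2: no divisor's leading term divides it; move -2yz^2 to the remainder.
  leading term x^2: subtract (2)·f_2 from -x^2 - 2xy + xz + 2yz + x - 2y - 2z + 2 → -2xy + xz - yz + 2x - 2y - 2z
  leading term xy: no divisor's leading term divides it; move -2xy to the remainder.
  leading term xz: no divisor's leading term divides it; move xz to the remainder.
  leading term yz: no divisor's leading term divides it; move -yz to the remainder.
  leading term x: no divisor's leading term divides it; move 2x to the remainder.
  leading term y: no divisor's leading term divides it; move -2y to the remainder.
  leading term z: no divisor's leading term divides it; move -2z to the remainder.
  remainder -2y^2z^2 - 2yz^2 - 2xy + xz - yz + 2x - 2y - 2z ≠ 0; add h_3 = -2y^2z^2 - 2yz^2 - 2xy + xz - yz + 2x - 2y - 2z to the basis.

The other S-polynomials (S(f_1,h_3), S(f_2,h_3)) all reduce to 0 modulo the current basis, so we have a Gröbner basis.
Inter-reduce: drop elements whose leading term is divisible by another's, tail-reduce, and make monic.
Reduced Gröbner basis: {y^2z^2 + yz^2 + xy + 2xz - 2yz - x + y + z, xyz + xz - x - 2y + z + 2, x^2 + 2yz + x - 2}.
Label its elements g_1 = y^2z^2 + yz^2 + xy + 2xz - 2yz - x + y + z, g_2 = xyz + xz - x - 2y + z + 2, g_3 = x^2 + 2yz + x - 2.

Reduce p = -2x^2y + y^2z - 2xy - y - 2 modulo G:
  leading term x^2y: subtract (-2y)·g_3 from -2x^2y + y^2z - 2xy - y - 2 → -2
  leading term 1: no divisor's leading term divides it; move -2 to the remainder.
  normal form = -2.
The normal form is nonzero, so p ∉ I. Since p minus its normal form lies in I, I + (p) = I + (r) where r = -2; decide whether this ideal is the whole ring.
Here r = -2 is a nonzero constant, hence a unit: 1 ∈ I + (p), the Gröbner basis of I + (p) is {1}, and the enlarged system has no common solution — adjoining p is inconsistent.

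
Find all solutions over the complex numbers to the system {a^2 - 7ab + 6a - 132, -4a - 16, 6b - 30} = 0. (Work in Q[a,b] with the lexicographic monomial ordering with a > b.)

Compute a lex Gröbner basis by Buchberger's algorithm.
f_1 = a^2 - 7ab + 6a - 132, LT = a^2.
f_2 = -4a - 16, LT = a.
f_3 = 6b - 30, LT = b.

S(f_1,f_2): lcm = a^2. S = -7ab + 2a - 132.
  leading term ab: subtract (7/4b)·f_2 from -7ab + 2a - 132 → 2a + 28b - 132
  leading term a: subtract (-1/2)·f_2 from 2a + 28b - 132 → 28b - 140
  leading term b: subtract (14/3)·f_3 from 28b - 140 → 0
  remainder 0.

S(f_1,f_3): leading monomials are coprime, so the S-polynomial reduces to 0 (Buchberger's first criterion).
S(f_2,f_3): leading monomials are coprime, so the S-polynomial reduces to 0 (Buchberger's first criterion).
Every S-polynomial of the final basis reduces to 0, so we have a Gröbner basis.
Inter-reduce: drop elements whose leading term is divisible by another's, tail-reduce, and make monic.
Reduced Gröbner basis: {a + 4, b - 5}.

Elimination: the polynomial b - 5 lies in the elimination ideal for b, so b ∈ {5}. For each such b, the remaining basis elements (now univariate) give the rest of the solution.
  b = 5: the earlier basis element becomes a + 4 = 0, giving a = -4 — point (-4, 5).
Zero-dimensionality of the ideal guarantees finitely many solutions over ℂ.

{(-4, 5)}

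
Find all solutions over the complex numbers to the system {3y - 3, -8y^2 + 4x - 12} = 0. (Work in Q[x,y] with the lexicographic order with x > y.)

Compute a lex Gröbner basis by Buchberger's algorithm.
f_1 = 3y - 3, LT = y.
f_2 = 4x - 8y^2 - 12, LT = x.

The S-polynomials (S(f_1,f_2)) all reduce to 0 modulo the current basis, so we have a Gröbner basis.
Inter-reduce: drop elements whose leading term is divisible by another's, tail-reduce, and make monic.
Reduced Gröbner basis: {x - 5, y - 1}.

Since the basis is lex-ordered, y - 1 is univariate in y. Its roots are {1}. Back-substituting each root into the other basis elements fixes the other coordinates.
  y = 1: the earlier basis element becomes x - 5 = 0, giving x = 5 — point (5, 1).
This is the nonlinear analogue of row-reducing a linear system.

{(5, 1)}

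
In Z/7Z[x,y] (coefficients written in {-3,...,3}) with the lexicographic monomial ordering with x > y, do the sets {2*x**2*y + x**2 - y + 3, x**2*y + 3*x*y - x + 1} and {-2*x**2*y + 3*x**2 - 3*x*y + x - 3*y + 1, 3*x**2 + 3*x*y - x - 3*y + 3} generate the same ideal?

Yes, the ideals are equal.

For a fixed monomial order, each ideal has a unique reduced Gröbner basis; comparing bases decides equality.
Buchberger on the first generating set:
f_1 = 2*x**2*y + x**2 - y + 3, LT = x**2*y.
f_2 = x**2*y + 3*x*y - x + 1, LT = x**2*y.

S(f_1,f_2): lcm = x**2*y. S = -3*x**2 - 3*x*y + x + 3*y - 3.
  leading term x**2: no divisor's leading term divides it; move -3*x**2 to the remainder.
  leading term x*y: no divisor's leading term divides it; move -3*x*y to the remainder.
  leading term x: no divisor's leading term divides it; move x to the remainder.
  leading term y: no divisor's leading term divides it; move 3*y to the remainder.
  leading term 1: no divisor's leading term divides it; move -3 to the remainder.
  remainder -3*x**2 - 3*x*y + x + 3*y - 3 ≠ 0; add g_3 = -3*x**2 - 3*x*y + x + 3*y - 3 to the basis.

S(f_1,g_3): lcm = x**2*y. S = -3*x**2 - x*y**2 - 2*x*y + y**2 + 2*y - 2.
  leading term x**2: subtract (1)·g_3 from -3*x**2 - x*y**2 - 2*x*y + y**2 + 2*y - 2 → -x*y**2 + x*y - x + y**2 - y + 1
  leading term x*y**2: no divisor's leading term divides it; move -x*y**2 to the remainder.
  leading term x*y: no divisor's leading term divides it; move x*y to the remainder.
  leading term x: no divisor's leading term divides it; move -x to the remainder.
  leading term y**2: no divisor's leading term divides it; move y**2 to the remainder.
  leading term y: no divisor's leading term divides it; move -y to the remainder.
  leading term 1: no divisor's leading term divides it; move 1 to the remainder.
  remainder -x*y**2 + x*y - x + y**2 - y + 1 ≠ 0; add g_4 = -x*y**2 + x*y - x + y**2 - y + 1 to the basis.

S(f_1,g_4): lcm = x**2*y**2. S = -2*x**2*y - x**2 + x*y**2 - x*y + x + 3*y**2 - 2*y.
  leading term x**2*y: subtract (-1)·f_1 from -2*x**2*y - x**2 + x*y**2 - x*y + x + 3*y**2 - 2*y → x*y**2 - x*y + x + 3*y**2 - 3*y + 3
  leading term x*y**2: subtract (-1)·g_4 from x*y**2 - x*y + x + 3*y**2 - 3*y + 3 → -3*y**2 + 3*y - 3
  leading term y**2: no divisor's leading term divides it; move -3*y**2 to the remainder.
  leading term y: no divisor's leading term divides it; move 3*y to the remainder.
  leading term 1: no divisor's leading term divides it; move -3 to the remainder.
  remainder -3*y**2 + 3*y - 3 ≠ 0; add g_5 = -3*y**2 + 3*y - 3 to the basis.

The other S-polynomials (S(f_2,g_3), S(f_2,g_4), S(g_3,g_4), S(f_1,g_5), S(f_2,g_5), S(g_3,g_5), S(g_4,g_5)) all reduce to 0 modulo the current basis, so we have a Gröbner basis.
Inter-reduce: drop elements whose leading term is divisible by another's, tail-reduce, and make monic.
Reduced Gröbner basis: {x**2 + x*y + 2*x - y + 1, y**2 - y + 1}.

Buchberger on the second generating set:
h_1 = -2*x**2*y + 3*x**2 - 3*x*y + x - 3*y + 1, LT = x**2*y.
h_2 = 3*x**2 + 3*x*y - x - 3*y + 3, LT = x**2.

S(h_1,h_2): lcm = x**2*y. S = 2*x**2 - x*y**2 + 3*x*y + 3*x + y**2 - 3*y + 3.
  leading term x**2: subtract (3)·h_2 from 2*x**2 - x*y**2 + 3*x*y + 3*x + y**2 - 3*y + 3 → -x*y**2 + x*y - x + y**2 - y + 1
  leading term x*y**2: no divisor's leading term divides it; move -x*y**2 to the remainder.
  leading term x*y: no divisor's leading term divides it; move x*y to the remainder.
  leading term x: no divisor's leading term divides it; move -x to the remainder.
  leading term y**2: no divisor's leading term divides it; move y**2 to the remainder.
  leading term y: no divisor's leading term divides it; move -y to the remainder.
  leading term 1: no divisor's leading term divides it; move 1 to the remainder.
  remainder -x*y**2 + x*y - x + y**2 - y + 1 ≠ 0; add k_3 = -x*y**2 + x*y - x + y**2 - y + 1 to the basis.

S(h_1,k_3): lcm = x**2*y**2. S = 3*x**2*y - x**2 - x*y**2 + 2*x*y + x - 2*y**2 + 3*y.
  leading term x**2*y: subtract (2)·h_1 from 3*x**2*y - x**2 - x*y**2 + 2*x*y + x - 2*y**2 + 3*y → -x*y**2 + x*y - x - 2*y**2 + 2*y - 2
  leading term x*y**2: subtract (1)·k_3 from -x*y**2 + x*y - x - 2*y**2 + 2*y - 2 → -3*y**2 + 3*y - 3
  leading term y**2: no divisor's leading term divides it; move -3*y**2 to the remainder.
  leading term y: no divisor's leading term divides it; move 3*y to the remainder.
  leading term 1: no divisor's leading term divides it; move -3 to the remainder.
  remainder -3*y**2 + 3*y - 3 ≠ 0; add k_4 = -3*y**2 + 3*y - 3 to the basis.

The other S-polynomials (S(h_2,k_3), S(h_1,k_4), S(h_2,k_4), S(k_3,k_4)) all reduce to 0 modulo the current basis, so we have a Gröbner basis.
Inter-reduce: drop elements whose leading term is divisible by another's, tail-reduce, and make monic.
Reduced Gröbner basis: {x**2 + x*y + 2*x - y + 1, y**2 - y + 1}.

The two bases agree; hence the ideals are identical.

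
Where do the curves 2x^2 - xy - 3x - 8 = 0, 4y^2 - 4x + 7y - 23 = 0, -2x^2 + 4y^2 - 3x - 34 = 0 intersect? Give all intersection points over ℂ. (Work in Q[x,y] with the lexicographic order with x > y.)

Compute a lex Gröbner basis by Buchberger's algorithm.
f_1 = 2x^2 - xy - 3x - 8, LT = x^2.
f_2 = -4x + 4y^2 + 7y - 23, LT = x.
f_3 = -2x^2 - 3x + 4y^2 - 34, LT = x^2.

S(f_1,f_2): lcm = x^2. S = xy^2 + 5/4xy - 29/4x - 4.
  reduce S modulo (f_1, f_2, f_3):
  remainder y^4 + 3y^3 - 173/16y^2 - 159/8y + 603/16 ≠ 0; add h_4 = y^4 + 3y^3 - 173/16y^2 - 159/8y + 603/16 to the basis.

S(f_1,f_3): lcm = x^2. S = -1/2xy - 3x + 2y^2 - 21.
  reduce S modulo (f_1, f_2, f_3, h_4):
  remainder -1/2y^3 - 15/8y^2 - 19/8y - 15/4 ≠ 0; add h_5 = -1/2y^3 - 15/8y^2 - 19/8y - 15/4 to the basis.

S(h_4,h_5): lcm = y^4. S = -3/4y^3 - 249/16y^2 - 219/8y + 603/16.
  reduce S modulo (f_1, f_2, f_3, h_4, h_5):
  remainder -51/4y^2 - 381/16y + 693/16 ≠ 0; add h_6 = -51/4y^2 - 381/16y + 693/16 to the basis.

S(h_4,h_6): lcm = y^4. S = 77/68y^3 - 2017/272y^2 - 159/8y + 603/16.
  reduce S modulo (f_1, f_2, f_3, h_4, h_5, h_6):
  remainder -8031/2312y - 24093/2312 ≠ 0; add h_7 = -8031/2312y - 24093/2312 to the basis.

The other S-polynomials (S(f_2,f_3), S(f_1,h_4), S(f_2,h_4), S(f_3,h_4), S(f_1,h_5), S(f_2,h_5), S(f_3,h_5), S(f_1,h_6), S(f_2,h_6), S(f_3,h_6), S(h_5,h_6), S(f_1,h_7), S(f_2,h_7), S(f_3,h_7), S(h_4,h_7), S(h_5,h_7), S(h_6,h_7)) all reduce to 0 modulo the current basis, so we have a Gröbner basis.
Inter-reduce: drop elements whose leading term is divisible by another's, tail-reduce, and make monic.
Reduced Gröbner basis: {x + 2, y + 3}.

A lex Gröbner basis eliminates variables successively. Here y + 3 depends only on y, with roots {-3}; lifting each root through the earlier basis elements recovers the full solutions.
  y = -3: the earlier basis element becomes x + 2 = 0, giving x = -2 — point (-2, -3).

{(-2, -3)}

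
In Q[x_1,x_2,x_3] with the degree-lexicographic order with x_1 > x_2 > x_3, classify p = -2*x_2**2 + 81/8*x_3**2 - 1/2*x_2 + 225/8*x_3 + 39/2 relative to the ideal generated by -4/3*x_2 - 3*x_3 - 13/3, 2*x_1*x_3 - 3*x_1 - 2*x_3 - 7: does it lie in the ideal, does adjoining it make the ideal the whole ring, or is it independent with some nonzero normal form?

First compute the reduced Gröbner basis of I by Buchberger's algorithm.
f_1 = -4/3*x_2 - 3*x_3 - 13/3, LT = x_2.
f_2 = 2*x_1*x_3 - 3*x_1 - 2*x_3 - 7, LT = x_1*x_3.

The S-polynomials (S(f_1,f_2)) all reduce to 0 modulo the current basis, so we have a Gröbner basis.
Inter-reduce: drop elements whose leading term is divisible by another's, tail-reduce, and make monic.
Reduced Gröbner basis: {x_1*x_3 - 3/2*x_1 - x_3 - 7/2, x_2 + 9/4*x_3 + 13/4}.
Label its elements g_1 = x_1*x_3 - 3/2*x_1 - x_3 - 7/2, g_2 = x_2 + 9/4*x_3 + 13/4.

Reduce p = -2*x_2**2 + 81/8*x_3**2 - 1/2*x_2 + 225/8*x_3 + 39/2 modulo G:
  leading term x_2**2: subtract (-2*x_2)·g_2 from -2*x_2**2 + 81/8*x_3**2 - 1/2*x_2 + 225/8*x_3 + 39/2 → 9/2*x_2*x_3 + 81/8*x_3**2 + 6*x_2 + 225/8*x_3 + 39/2
  leading term x_2*x_3: subtract (9/2*x_3)·g_2 from 9/2*x_2*x_3 + 81/8*x_3**2 + 6*x_2 + 225/8*x_3 + 39/2 → 6*x_2 + 27/2*x_3 + 39/2
  leading term x_2: subtract (6)·g_2 from 6*x_2 + 27/2*x_3 + 39/2 → 0
  normal form = 0.
Since the normal form is 0, p ∈ I.

-2*x_2**2 + 81/8*x_3**2 - 1/2*x_2 + 225/8*x_3 + 39/2 lies in I (it reduces to 0).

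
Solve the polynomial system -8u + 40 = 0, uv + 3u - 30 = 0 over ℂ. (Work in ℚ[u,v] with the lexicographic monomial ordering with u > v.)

{(5, 3)}

Compute a lex Gröbner basis by Buchberger's algorithm.
f_1 = -8u + 40, LT = u.
f_2 = uv + 3u - 30, LT = uv.

S(f_1,f_2): lcm = uv. S = -3u - 5v + 30.
  leading term u: subtract (⅜)·f_1 from -3u - 5v + 30 → -5v + 15
  leading term v: no divisor's leading term divides it; move -5v to the remainder.
  leading term 1: no divisor's leading term divides it; move 15 to the remainder.
  remainder -5v + 15 ≠ 0; add h_3 = -5v + 15 to the basis.

The other S-polynomials (S(f_1,h_3), S(f_2,h_3)) all reduce to 0 modulo the current basis, so we have a Gröbner basis.
Inter-reduce: drop elements whose leading term is divisible by another's, tail-reduce, and make monic.
Reduced Gröbner basis: {u - 5, v - 3}.

The lex basis is triangular: the last element involves only v. Solving v - 3 = 0 gives v ∈ {3}; substituting each value into the earlier elements determines the remaining variables.
  v = 3: the earlier basis element becomes u - 5 = 0, giving u = 5 — point (5, 3).
Substituting each solution back into the original system confirms all equations vanish.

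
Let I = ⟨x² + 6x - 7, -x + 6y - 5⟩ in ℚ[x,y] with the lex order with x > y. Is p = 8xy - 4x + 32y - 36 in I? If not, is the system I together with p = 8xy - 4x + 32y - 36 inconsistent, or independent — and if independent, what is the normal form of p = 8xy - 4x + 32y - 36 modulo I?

8xy - 4x + 32y - 36 lies in I (it reduces to 0).

First compute the reduced Gröbner basis of I by Buchberger's algorithm.
f_1 = x² + 6x - 7, LT = x².
f_2 = -x + 6y - 5, LT = x.

S(f_1,f_2): lcm = x². S = 6xy + x - 7.
  leading term xy: subtract (-6y)·f_2 from 6xy + x - 7 → x + 36y² - 30y - 7
  leading term x: subtract (-1)·f_2 from x + 36y² - 30y - 7 → 36y² - 24y - 12
  leading term y²: no divisor's leading term divides it; move 36y² to the remainder.
  leading term y: no divisor's leading term divides it; move -24y to the remainder.
  leading term 1: no divisor's leading term divides it; move -12 to the remainder.
  remainder 36y² - 24y - 12 ≠ 0; add h_3 = 36y² - 24y - 12 to the basis.

The other S-polynomials (S(f_1,h_3), S(f_2,h_3)) all reduce to 0 modulo the current basis, so we have a Gröbner basis.
Inter-reduce: drop elements whose leading term is divisible by another's, tail-reduce, and make monic.
Reduced Gröbner basis: {x - 6y + 5, y² - ⅔y - ⅓}.
Label its elements g_1 = x - 6y + 5, g_2 = y² - ⅔y - ⅓.

Reduce p = 8xy - 4x + 32y - 36 modulo G:
  leading term xy: subtract (8y)·g_1 from 8xy - 4x + 32y - 36 → -4x + 48y² - 8y - 36
  leading term x: subtract (-4)·g_1 from -4x + 48y² - 8y - 36 → 48y² - 32y - 16
  leading term y²: subtract (48)·g_2 from 48y² - 32y - 16 → 0
  normal form = 0.
Since the normal form is 0, p ∈ I.

Ideal membership is decidable via reduction modulo a Gröbner basis.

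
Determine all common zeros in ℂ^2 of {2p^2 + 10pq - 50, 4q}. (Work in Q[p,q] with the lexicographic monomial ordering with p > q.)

Compute a lex Gröbner basis by Buchberger's algorithm.
f_1 = 2p^2 + 10pq - 50, LT = p^2.
f_2 = 4q, LT = q.

S(f_1,f_2): leading monomials are coprime, so the S-polynomial reduces to 0 (Buchberger's first criterion).
Every S-polynomial of the final basis reduces to 0, so we have a Gröbner basis.
Inter-reduce: drop elements whose leading term is divisible by another's, tail-reduce, and make monic.
Reduced Gröbner basis: {p^2 - 25, q}.

Elimination: the polynomial q lies in the elimination ideal for q, so q ∈ {0}. For each such q, the remaining basis elements (now univariate) give the rest of the solution.
  q = 0: the earlier basis element becomes p^2 - 25 = 0, giving p = -5, 5 — points (-5, 0), (5, 0).
Zero-dimensionality of the ideal guarantees finitely many solutions over ℂ.

{(-5, 0), (5, 0)}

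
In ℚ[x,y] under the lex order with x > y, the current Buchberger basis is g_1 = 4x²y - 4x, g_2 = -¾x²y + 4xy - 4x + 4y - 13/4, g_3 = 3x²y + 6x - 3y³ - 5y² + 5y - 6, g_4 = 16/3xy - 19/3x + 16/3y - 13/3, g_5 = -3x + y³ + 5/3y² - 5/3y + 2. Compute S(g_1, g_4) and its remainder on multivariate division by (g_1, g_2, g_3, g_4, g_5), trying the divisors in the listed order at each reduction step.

lcm(LM(g_1), LM(g_4)) = x²y.
S = (lcm/LT(g_1))·g_1 − (lcm/LT(g_4))·g_4 = 19/16x² - xy - 3/16x.
Reduce S modulo (g_1, g_2, g_3, g_4, g_5) in that order:
  leading term x²: subtract (-19/48x)·g_5 from 19/16x² - xy - 3/16x → 19/48xy³ + 95/144xy² - 239/144xy + 29/48x
  leading term xy³: subtract (19/256y²)·g_4 from 19/48xy³ + 95/144xy² - 239/144xy + 29/48x → 2603/2304xy² - 239/144xy + 29/48x - 19/48y³ + 247/768y²
  leading term xy²: subtract (2603/12288y)·g_4 from 2603/2304xy² - 239/144xy + 29/48x - 19/48y³ + 247/768y² → -1303/4096xy + 29/48x - 19/48y³ - 931/1152y² + 33839/36864y
  leading term xy: subtract (-3909/65536)·g_4 from -1303/4096xy + 29/48x - 19/48y³ - 931/1152y² + 33839/36864y → 44513/196608x - 19/48y³ - 931/1152y² + 22783/18432y - 16939/65536
  leading term x: subtract (-44513/589824)·g_5 from 44513/196608x - 19/48y³ - 931/1152y² + 22783/18432y - 16939/65536 → -188959/589824y³ - 1207451/1769472y² + 1964603/1769472y - 63425/589824
  leading term y³: no divisor's leading term divides it; move -188959/589824y³ to the remainder.
  leading term y²: no divisor's leading term divides it; move -1207451/1769472y² to the remainder.
  leading term y: no divisor's leading term divides it; move 1964603/1769472y to the remainder.
  leading term 1: no divisor's leading term divides it; move -63425/589824 to the remainder.
The remainder -188959/589824y³ - 1207451/1769472y² + 1964603/1769472y - 63425/589824 is nonzero, so it would be added as the next basis element.

S(g_1, g_4) = 19/16x² - xy - 3/16x; remainder on division = -188959/589824y³ - 1207451/1769472y² + 1964603/1769472y - 63425/589824.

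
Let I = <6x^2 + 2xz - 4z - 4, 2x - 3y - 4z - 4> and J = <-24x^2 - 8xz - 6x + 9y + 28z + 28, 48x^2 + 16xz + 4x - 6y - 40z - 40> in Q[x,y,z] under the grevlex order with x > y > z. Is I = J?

Two ideals are equal iff their reduced Gröbner bases coincide (the reduced basis is unique for a fixed ordering).
Buchberger on the first generating set:
f_1 = 6x^2 + 2xz - 4z - 4, LT = x^2.
f_2 = 2x - 3y - 4z - 4, LT = x.

S(f_1,f_2): lcm = x^2. S = 3/2xy + 7/3xz + 2x - 2/3z - 2/3.
  leading term xy: subtract (3/4y)·f_2 from 3/2xy + 7/3xz + 2x - 2/3z - 2/3 → 9/4y^2 + 7/3xz + 3yz + 2x + 3y - 2/3z - 2/3
  leading term y^2: no divisor's leading term divides it; move 9/4y^2 to the remainder.
  leading term xz: subtract (7/6z)·f_2 from 7/3xz + 3yz + 2x + 3y - 2/3z - 2/3 → 13/2yz + 14/3z^2 + 2x + 3y + 4z - 2/3
  leading term yz: no divisor's leading term divides it; move 13/2yz to the remainder.
  leading term z^2: no divisor's leading term divides it; move 14/3z^2 to the remainder.
  leading term x: subtract (1)·f_2 from 2x + 3y + 4z - 2/3 → 6y + 8z + 10/3
  leading term y: no divisor's leading term divides it; move 6y to the remainder.
  leading term z: no divisor's leading term divides it; move 8z to the remainder.
  leading term 1: no divisor's leading term divides it; move 10/3 to the remainder.
  remainder 9/4y^2 + 13/2yz + 14/3z^2 + 6y + 8z + 10/3 ≠ 0; add g_3 = 9/4y^2 + 13/2yz + 14/3z^2 + 6y + 8z + 10/3 to the basis.

S(f_1,g_3): leading monomials are coprime, so the S-polynomial reduces to 0 (Buchberger's first criterion).
S(f_2,g_3): leading monomials are coprime, so the S-polynomial reduces to 0 (Buchberger's first criterion).
Every S-polynomial of the final basis reduces to 0, so we have a Gröbner basis.
Inter-reduce: drop elements whose leading term is divisible by another's, tail-reduce, and make monic.
Reduced Gröbner basis: {y^2 + 26/9yz + 56/27z^2 + 8/3y + 32/9z + 40/27, x - 3/2y - 2z - 2}.

Buchberger on the second generating set:
h_1 = -24x^2 - 8xz - 6x + 9y + 28z + 28, LT = x^2.
h_2 = 48x^2 + 16xz + 4x - 6y - 40z - 40, LT = x^2.

S(h_1,h_2): lcm = x^2. S = 1/6x - 1/4y - 1/3z - 1/3.
  leading term x: no divisor's leading term divides it; move 1/6x to the remainder.
  leading term y: no divisor's leading term divides it; move -1/4y to the remainder.
  leading term z: no divisor's leading term divides it; move -1/3z to the remainder.
  leading term 1: no divisor's leading term divides it; move -1/3 to the remainder.
  remainder 1/6x - 1/4y - 1/3z - 1/3 ≠ 0; add k_3 = 1/6x - 1/4y - 1/3z - 1/3 to the basis.

S(h_1,k_3): lcm = x^2. S = 3/2xy + 7/3xz + 9/4x - 3/8y - 7/6z - 7/6.
  leading term xy: subtract (9y)·k_3 from 3/2xy + 7/3xz + 9/4x - 3/8y - 7/6z - 7/6 → 9/4y^2 + 7/3xz + 3yz + 9/4x + 21/8y - 7/6z - 7/6
  leading term y^2: no divisor's leading term divides it; move 9/4y^2 to the remainder.
  leading term xz: subtract (14z)·k_3 from 7/3xz + 3yz + 9/4x + 21/8y - 7/6z - 7/6 → 13/2yz + 14/3z^2 + 9/4x + 21/8y + 7/2z - 7/6
  leading term yz: no divisor's leading term divides it; move 13/2yz to the remainder.
  leading term z^2: no divisor's leading term divides it; move 14/3z^2 to the remainder.
  leading term x: subtract (27/2)·k_3 from 9/4x + 21/8y + 7/2z - 7/6 → 6y + 8z + 10/3
  leading term y: no divisor's leading term divides it; move 6y to the remainder.
  leading term z: no divisor's leading term divides it; move 8z to the remainder.
  leading term 1: no divisor's leading term divides it; move 10/3 to the remainder.
  remainder 9/4y^2 + 13/2yz + 14/3z^2 + 6y + 8z + 10/3 ≠ 0; add k_4 = 9/4y^2 + 13/2yz + 14/3z^2 + 6y + 8z + 10/3 to the basis.

S(h_2,k_3): lcm = x^2. S = 3/2xy + 7/3xz + 25/12x - 1/8y - 5/6z - 5/6.
  leading term xy: subtract (9y)·k_3 from 3/2xy + 7/3xz + 25/12x - 1/8y - 5/6z - 5/6 → 9/4y^2 + 7/3xz + 3yz + 25/12x + 23/8y - 5/6z - 5/6
  leading term y^2: subtract (1)·k_4 from 9/4y^2 + 7/3xz + 3yz + 25/12x + 23/8y - 5/6z - 5/6 → 7/3xz - 7/2yz - 14/3z^2 + 25/12x - 25/8y - 53/6z - 25/6
  leading term xz: subtract (14z)·k_3 from 7/3xz - 7/2yz - 14/3z^2 + 25/12x - 25/8y - 53/6z - 25/6 → 25/12x - 25/8y - 25/6z - 25/6
  leading term x: subtract (25/2)·k_3 from 25/12x - 25/8y - 25/6z - 25/6 → 0
  remainder 0.

S(h_1,k_4): leading monomials are coprime, so the S-polynomial reduces to 0 (Buchberger's first criterion).
S(h_2,k_4): leading monomials are coprime, so the S-polynomial reduces to 0 (Buchberger's first criterion).
S(k_3,k_4): leading monomials are coprime, so the S-polynomial reduces to 0 (Buchberger's first criterion).
Every S-polynomial of the final basis reduces to 0, so we have a Gröbner basis.
Inter-reduce: drop elements whose leading term is divisible by another's, tail-reduce, and make monic.
Reduced Gröbner basis: {y^2 + 26/9yz + 56/27z^2 + 8/3y + 32/9z + 40/27, x - 3/2y - 2z - 2}.

The two bases agree; hence the ideals are identical.

Yes, the ideals are equal.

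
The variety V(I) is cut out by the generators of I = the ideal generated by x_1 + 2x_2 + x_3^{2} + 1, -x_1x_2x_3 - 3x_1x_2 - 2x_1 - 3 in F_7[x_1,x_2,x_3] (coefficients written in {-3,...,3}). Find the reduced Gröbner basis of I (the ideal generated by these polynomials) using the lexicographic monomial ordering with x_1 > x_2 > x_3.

G = {x_1 + 2x_2 + x_3^{2} + 1, x_2^{2}x_3 + 3x_2^{2} - 3x_2x_3^{3} - 2x_2x_3^{2} - 3x_2x_3 + x_3^{2} + 3}

f_1 = x_1 + 2x_2 + x_3^{2} + 1, LT = x_1.
f_2 = -x_1x_2x_3 - 3x_1x_2 - 2x_1 - 3, LT = x_1x_2x_3.

S(f_1,f_2): lcm = x_1x_2x_3. S = -3x_1x_2 - 2x_1 + 2x_2^{2}x_3 + x_2x_3^{3} + x_2x_3 - 3.
  leading term x_1x_2: subtract (-3x_2)·f_1 from -3x_1x_2 - 2x_1 + 2x_2^{2}x_3 + x_2x_3^{3} + x_2x_3 - 3 → -2x_1 + 2x_2^{2}x_3 - x_2^{2} + x_2x_3^{3} + 3x_2x_3^{2} + x_2x_3 + 3x_2 - 3
  leading term x_1: subtract (-2)·f_1 from -2x_1 + 2x_2^{2}x_3 - x_2^{2} + x_2x_3^{3} + 3x_2x_3^{2} + x_2x_3 + 3x_2 - 3 → 2x_2^{2}x_3 - x_2^{2} + x_2x_3^{3} + 3x_2x_3^{2} + x_2x_3 + 2x_3^{2} - 1
  leading term x_2^{2}x_3: no divisor's leading term divides it; move 2x_2^{2}x_3 to the remainder.
  leading term x_2^{2}: no divisor's leading term divides it; move -x_2^{2} to the remainder.
  leading term x_2x_3^{3}: no divisor's leading term divides it; move x_2x_3^{3} to the remainder.
  leading term x_2x_3^{2}: no divisor's leading term divides it; move 3x_2x_3^{2} to the remainder.
  leading term x_2x_3: no divisor's leading term divides it; move x_2x_3 to the remainder.
  leading term x_3^{2}: no divisor's leading term divides it; move 2x_3^{2} to the remainder.
  leading term 1: no divisor's leading term divides it; move -1 to the remainder.
  remainder 2x_2^{2}x_3 - x_2^{2} + x_2x_3^{3} + 3x_2x_3^{2} + x_2x_3 + 2x_3^{2} - 1 ≠ 0; add g_3 = 2x_2^{2}x_3 - x_2^{2} + x_2x_3^{3} + 3x_2x_3^{2} + x_2x_3 + 2x_3^{2} - 1 to the basis.

S(f_1,g_3): leading monomials are coprime, so the S-polynomial reduces to 0 (Buchberger's first criterion).
S(f_2,g_3): lcm = x_1x_2^{2}x_3. S = 3x_1x_2x_3^{3} + 2x_1x_2x_3^{2} + 3x_1x_2x_3 + 2x_1x_2 - x_1x_3^{2} - 3x_1 + 3x_2.
  leading term x_1x_2x_3^{3}: subtract (3x_2x_3^{3})·f_1 from 3x_1x_2x_3^{3} + 2x_1x_2x_3^{2} + 3x_1x_2x_3 + 2x_1x_2 - x_1x_3^{2} - 3x_1 + 3x_2 → 2x_1x_2x_3^{2} + 3x_1x_2x_3 + 2x_1x_2 - x_1x_3^{2} - 3x_1 + x_2^{2}x_3^{3} - 3x_2x_3^{5} - 3x_2x_3^{3} + 3x_2
  leading term x_1x_2x_3^{2}: subtract (2x_2x_3^{2})·f_1 from 2x_1x_2x_3^{2} + 3x_1x_2x_3 + 2x_1x_2 - x_1x_3^{2} - 3x_1 + x_2^{2}x_3^{3} - 3x_2x_3^{5} - 3x_2x_3^{3} + 3x_2 → 3x_1x_2x_3 + 2x_1x_2 - x_1x_3^{2} - 3x_1 + x_2^{2}x_3^{3} + 3x_2^{2}x_3^{2} - 3x_2x_3^{5} - 2x_2x_3^{4} - 3x_2x_3^{3} - 2x_2x_3^{2} + 3x_2
  leading term x_1x_2x_3: subtract (3x_2x_3)·f_1 from 3x_1x_2x_3 + 2x_1x_2 - x_1x_3^{2} - 3x_1 + x_2^{2}x_3^{3} + 3x_2^{2}x_3^{2} - 3x_2x_3^{5} - 2x_2x_3^{4} - 3x_2x_3^{3} - 2x_2x_3^{2} + 3x_2 → 2x_1x_2 - x_1x_3^{2} - 3x_1 + x_2^{2}x_3^{3} + 3x_2^{2}x_3^{2} + x_2^{2}x_3 - 3x_2x_3^{5} - 2x_2x_3^{4} + x_2x_3^{3} - 2x_2x_3^{2} - 3x_2x_3 + 3x_2
  leading term x_1x_2: subtract (2x_2)·f_1 from 2x_1x_2 - x_1x_3^{2} - 3x_1 + x_2^{2}x_3^{3} + 3x_2^{2}x_3^{2} + x_2^{2}x_3 - 3x_2x_3^{5} - 2x_2x_3^{4} + x_2x_3^{3} - 2x_2x_3^{2} - 3x_2x_3 + 3x_2 → -x_1x_3^{2} - 3x_1 + x_2^{2}x_3^{3} + 3x_2^{2}x_3^{2} + x_2^{2}x_3 + 3x_2^{2} - 3x_2x_3^{5} - 2x_2x_3^{4} + x_2x_3^{3} + 3x_2x_3^{2} - 3x_2x_3 + x_2
  leading term x_1x_3^{2}: subtract (-x_3^{2})·f_1 from -x_1x_3^{2} - 3x_1 + x_2^{2}x_3^{3} + 3x_2^{2}x_3^{2} + x_2^{2}x_3 + 3x_2^{2} - 3x_2x_3^{5} - 2x_2x_3^{4} + x_2x_3^{3} + 3x_2x_3^{2} - 3x_2x_3 + x_2 → -3x_1 + x_2^{2}x_3^{3} + 3x_2^{2}x_3^{2} + x_2^{2}x_3 + 3x_2^{2} - 3x_2x_3^{5} - 2x_2x_3^{4} + x_2x_3^{3} - 2x_2x_3^{2} - 3x_2x_3 + x_2 + x_3^{4} + x_3^{2}
  leading term x_1: subtract (-3)·f_1 from -3x_1 + x_2^{2}x_3^{3} + 3x_2^{2}x_3^{2} + x_2^{2}x_3 + 3x_2^{2} - 3x_2x_3^{5} - 2x_2x_3^{4} + x_2x_3^{3} - 2x_2x_3^{2} - 3x_2x_3 + x_2 + x_3^{4} + x_3^{2} → x_2^{2}x_3^{3} + 3x_2^{2}x_3^{2} + x_2^{2}x_3 + 3x_2^{2} - 3x_2x_3^{5} - 2x_2x_3^{4} + x_2x_3^{3} - 2x_2x_3^{2} - 3x_2x_3 + x_3^{4} - 3x_3^{2} + 3
  leading term x_2^{2}x_3^{3}: subtract (-3x_3^{2})·g_3 from x_2^{2}x_3^{3} + 3x_2^{2}x_3^{2} + x_2^{2}x_3 + 3x_2^{2} - 3x_2x_3^{5} - 2x_2x_3^{4} + x_2x_3^{3} - 2x_2x_3^{2} - 3x_2x_3 + x_3^{4} - 3x_3^{2} + 3 → x_2^{2}x_3 + 3x_2^{2} - 3x_2x_3^{3} - 2x_2x_3^{2} - 3x_2x_3 + x_3^{2} + 3
  leading term x_2^{2}x_3: subtract (-3)·g_3 from x_2^{2}x_3 + 3x_2^{2} - 3x_2x_3^{3} - 2x_2x_3^{2} - 3x_2x_3 + x_3^{2} + 3 → 0
  remainder 0.

Every S-polynomial of the final basis reduces to 0, so we have a Gröbner basis.
Inter-reduce: drop elements whose leading term is divisible by another's, tail-reduce, and make monic.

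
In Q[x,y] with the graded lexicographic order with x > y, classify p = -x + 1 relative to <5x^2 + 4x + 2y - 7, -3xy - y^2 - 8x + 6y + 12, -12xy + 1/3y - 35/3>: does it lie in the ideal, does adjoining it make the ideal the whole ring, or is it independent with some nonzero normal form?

-x + 1 lies in I (it reduces to 0).

First compute the reduced Gröbner basis of I by Buchberger's algorithm.
f_1 = 5x^2 + 4x + 2y - 7, LT = x^2.
f_2 = -3xy - y^2 - 8x + 6y + 12, LT = xy.
f_3 = -12xy + 1/3y - 35/3, LT = xy.

S(f_1,f_2): lcm = x^2y. S = -1/3xy^2 - 8/3x^2 + 14/5xy + 2/5y^2 + 4x - 7/5y.
  leading term xy^2: subtract (1/9y)·f_2 from -1/3xy^2 - 8/3x^2 + 14/5xy + 2/5y^2 + 4x - 7/5y → 1/9y^3 - 8/3x^2 + 166/45xy - 4/15y^2 + 4x - 41/15y
  leading term y^3: no divisor's leading term divides it; move 1/9y^3 to the remainder.
  leading term x^2: subtract (-8/15)·f_1 from -8/3x^2 + 166/45xy - 4/15y^2 + 4x - 41/15y → 166/45xy - 4/15y^2 + 92/15x - 5/3y - 56/15
  leading term xy: subtract (-166/135)·f_2 from 166/45xy - 4/15y^2 + 92/15x - 5/3y - 56/15 → -202/135y^2 - 100/27x + 257/45y + 496/45
  leading term y^2: no divisor's leading term divides it; move -202/135y^2 to the remainder.
  leading term x: no divisor's leading term divides it; move -100/27x to the remainder.
  leading term y: no divisor's leading term divides it; move 257/45y to the remainder.
  leading term 1: no divisor's leading term divides it; move 496/45 to the remainder.
  remainder 1/9y^3 - 202/135y^2 - 100/27x + 257/45y + 496/45 ≠ 0; add h_4 = 1/9y^3 - 202/135y^2 - 100/27x + 257/45y + 496/45 to the basis.

S(f_1,f_3): lcm = x^2y. S = 149/180xy + 2/5y^2 - 35/36x - 7/5y.
  leading term xy: subtract (-149/540)·f_2 from 149/180xy + 2/5y^2 - 35/36x - 7/5y → 67/540y^2 - 1717/540x + 23/90y + 149/45
  leading term y^2: no divisor's leading term divides it; move 67/540y^2 to the remainder.
  leading term x: no divisor's leading term divides it; move -1717/540x to the remainder.
  leading term y: no divisor's leading term divides it; move 23/90y to the remainder.
  leading term 1: no divisor's leading term divides it; move 149/45 to the remainder.
  remainder 67/540y^2 - 1717/540x + 23/90y + 149/45 ≠ 0; add h_5 = 67/540y^2 - 1717/540x + 23/90y + 149/45 to the basis.

S(f_2,f_3): lcm = xy. S = 1/3y^2 + 8/3x - 71/36y - 179/36.
  leading term y^2: subtract (180/67)·h_5 from 1/3y^2 + 8/3x - 71/36y - 179/36 → 751/67x - 6413/2412y - 33449/2412
  leading term x: no divisor's leading term divides it; move 751/67x to the remainder.
  leading term y: no divisor's leading term divides it; move -6413/2412y to the remainder.
  leading term 1: no divisor's leading term divides it; move -33449/2412 to the remainder.
  remainder 751/67x - 6413/2412y - 33449/2412 ≠ 0; add h_6 = 751/67x - 6413/2412y - 33449/2412 to the basis.

S(f_3,h_4): lcm = xy^3. S = 202/15xy^2 - 1/36y^3 + 100/3x^2 - 257/5xy + 35/36y^2 - 496/5x.
  leading term xy^2: subtract (-202/45y)·f_2 from 202/15xy^2 - 1/36y^3 + 100/3x^2 - 257/5xy + 35/36y^2 - 496/5x → -271/60y^3 + 100/3x^2 - 3929/45xy + 5023/180y^2 - 496/5x + 808/15y
  leading term y^3: subtract (-813/20)·h_4 from -271/60y^3 + 100/3x^2 - 3929/45xy + 5023/180y^2 - 496/5x + 808/15y → 100/3x^2 - 3929/45xy - 29627/900y^2 - 11239/45x + 85807/300y + 33604/75
  leading term x^2: subtract (20/3)·f_1 from 100/3x^2 - 3929/45xy - 29627/900y^2 - 11239/45x + 85807/300y + 33604/75 → -3929/45xy - 29627/900y^2 - 12439/45x + 27269/100y + 12368/25
  leading term xy: subtract (3929/135)·f_2 from -3929/45xy - 29627/900y^2 - 12439/45x + 27269/100y + 12368/25 → -10301/2700y^2 - 1177/27x + 88261/900y + 32732/225
  leading term y^2: subtract (-10301/335)·h_5 from -10301/2700y^2 - 1177/27x + 88261/900y + 32732/225 → -2841413/20100x + 2129111/20100y + 1242631/5025
  leading term x: subtract (-2841413/225300)·h_6 from -2841413/20100x + 2129111/20100y + 1242631/5025 → 587174081/8110800y + 587174081/8110800
  leading term y: no divisor's leading term divides it; move 587174081/8110800y to the remainder.
  leading term 1: no divisor's leading term divides it; move 587174081/8110800 to the remainder.
  remainder 587174081/8110800y + 587174081/8110800 ≠ 0; add h_7 = 587174081/8110800y + 587174081/8110800 to the basis.

The other S-polynomials (S(f_1,h_4), S(f_2,h_4), S(f_1,h_5), S(f_2,h_5), S(f_3,h_5), S(h_4,h_5), S(f_1,h_6), S(f_2,h_6), S(f_3,h_6), S(h_4,h_6), S(h_5,h_6), S(f_1,h_7), S(f_2,h_7), S(f_3,h_7), S(h_4,h_7), S(h_5,h_7), S(h_6,h_7)) all reduce to 0 modulo the current basis, so we have a Gröbner basis.
Inter-reduce: drop elements whose leading term is divisible by another's, tail-reduce, and make monic.
Reduced Gröbner basis: {x - 1, y + 1}.
Label its elements g_1 = x - 1, g_2 = y + 1.

Reduce p = -x + 1 modulo G:
  leading term x: subtract (-1)·g_1 from -x + 1 → 0
  normal form = 0.
Since the normal form is 0, p ∈ I.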